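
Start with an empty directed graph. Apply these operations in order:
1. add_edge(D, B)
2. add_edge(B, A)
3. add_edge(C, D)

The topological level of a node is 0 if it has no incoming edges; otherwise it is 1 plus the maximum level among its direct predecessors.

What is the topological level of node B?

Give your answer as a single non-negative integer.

Op 1: add_edge(D, B). Edges now: 1
Op 2: add_edge(B, A). Edges now: 2
Op 3: add_edge(C, D). Edges now: 3
Compute levels (Kahn BFS):
  sources (in-degree 0): C
  process C: level=0
    C->D: in-degree(D)=0, level(D)=1, enqueue
  process D: level=1
    D->B: in-degree(B)=0, level(B)=2, enqueue
  process B: level=2
    B->A: in-degree(A)=0, level(A)=3, enqueue
  process A: level=3
All levels: A:3, B:2, C:0, D:1
level(B) = 2

Answer: 2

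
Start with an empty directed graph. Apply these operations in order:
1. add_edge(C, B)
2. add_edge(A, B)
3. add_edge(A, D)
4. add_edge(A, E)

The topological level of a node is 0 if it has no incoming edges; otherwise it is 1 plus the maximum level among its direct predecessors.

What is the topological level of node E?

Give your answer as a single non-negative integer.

Op 1: add_edge(C, B). Edges now: 1
Op 2: add_edge(A, B). Edges now: 2
Op 3: add_edge(A, D). Edges now: 3
Op 4: add_edge(A, E). Edges now: 4
Compute levels (Kahn BFS):
  sources (in-degree 0): A, C
  process A: level=0
    A->B: in-degree(B)=1, level(B)>=1
    A->D: in-degree(D)=0, level(D)=1, enqueue
    A->E: in-degree(E)=0, level(E)=1, enqueue
  process C: level=0
    C->B: in-degree(B)=0, level(B)=1, enqueue
  process D: level=1
  process E: level=1
  process B: level=1
All levels: A:0, B:1, C:0, D:1, E:1
level(E) = 1

Answer: 1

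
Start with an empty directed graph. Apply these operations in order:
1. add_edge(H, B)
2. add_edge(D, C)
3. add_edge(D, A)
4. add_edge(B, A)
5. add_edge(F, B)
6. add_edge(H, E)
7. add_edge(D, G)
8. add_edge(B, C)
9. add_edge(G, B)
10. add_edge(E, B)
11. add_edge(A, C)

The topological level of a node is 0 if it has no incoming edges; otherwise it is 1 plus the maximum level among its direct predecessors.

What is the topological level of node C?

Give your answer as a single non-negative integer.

Op 1: add_edge(H, B). Edges now: 1
Op 2: add_edge(D, C). Edges now: 2
Op 3: add_edge(D, A). Edges now: 3
Op 4: add_edge(B, A). Edges now: 4
Op 5: add_edge(F, B). Edges now: 5
Op 6: add_edge(H, E). Edges now: 6
Op 7: add_edge(D, G). Edges now: 7
Op 8: add_edge(B, C). Edges now: 8
Op 9: add_edge(G, B). Edges now: 9
Op 10: add_edge(E, B). Edges now: 10
Op 11: add_edge(A, C). Edges now: 11
Compute levels (Kahn BFS):
  sources (in-degree 0): D, F, H
  process D: level=0
    D->A: in-degree(A)=1, level(A)>=1
    D->C: in-degree(C)=2, level(C)>=1
    D->G: in-degree(G)=0, level(G)=1, enqueue
  process F: level=0
    F->B: in-degree(B)=3, level(B)>=1
  process H: level=0
    H->B: in-degree(B)=2, level(B)>=1
    H->E: in-degree(E)=0, level(E)=1, enqueue
  process G: level=1
    G->B: in-degree(B)=1, level(B)>=2
  process E: level=1
    E->B: in-degree(B)=0, level(B)=2, enqueue
  process B: level=2
    B->A: in-degree(A)=0, level(A)=3, enqueue
    B->C: in-degree(C)=1, level(C)>=3
  process A: level=3
    A->C: in-degree(C)=0, level(C)=4, enqueue
  process C: level=4
All levels: A:3, B:2, C:4, D:0, E:1, F:0, G:1, H:0
level(C) = 4

Answer: 4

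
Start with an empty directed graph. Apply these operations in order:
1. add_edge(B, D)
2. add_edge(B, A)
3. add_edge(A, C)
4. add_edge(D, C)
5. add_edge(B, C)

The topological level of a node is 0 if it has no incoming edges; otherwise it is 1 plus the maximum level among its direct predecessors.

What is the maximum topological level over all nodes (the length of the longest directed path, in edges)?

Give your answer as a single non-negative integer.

Answer: 2

Derivation:
Op 1: add_edge(B, D). Edges now: 1
Op 2: add_edge(B, A). Edges now: 2
Op 3: add_edge(A, C). Edges now: 3
Op 4: add_edge(D, C). Edges now: 4
Op 5: add_edge(B, C). Edges now: 5
Compute levels (Kahn BFS):
  sources (in-degree 0): B
  process B: level=0
    B->A: in-degree(A)=0, level(A)=1, enqueue
    B->C: in-degree(C)=2, level(C)>=1
    B->D: in-degree(D)=0, level(D)=1, enqueue
  process A: level=1
    A->C: in-degree(C)=1, level(C)>=2
  process D: level=1
    D->C: in-degree(C)=0, level(C)=2, enqueue
  process C: level=2
All levels: A:1, B:0, C:2, D:1
max level = 2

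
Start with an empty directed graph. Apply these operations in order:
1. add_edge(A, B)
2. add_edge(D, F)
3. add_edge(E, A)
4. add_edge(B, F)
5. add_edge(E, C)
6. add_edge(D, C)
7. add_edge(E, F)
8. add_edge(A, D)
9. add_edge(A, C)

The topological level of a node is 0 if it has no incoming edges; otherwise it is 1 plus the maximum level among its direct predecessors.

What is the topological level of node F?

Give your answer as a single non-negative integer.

Op 1: add_edge(A, B). Edges now: 1
Op 2: add_edge(D, F). Edges now: 2
Op 3: add_edge(E, A). Edges now: 3
Op 4: add_edge(B, F). Edges now: 4
Op 5: add_edge(E, C). Edges now: 5
Op 6: add_edge(D, C). Edges now: 6
Op 7: add_edge(E, F). Edges now: 7
Op 8: add_edge(A, D). Edges now: 8
Op 9: add_edge(A, C). Edges now: 9
Compute levels (Kahn BFS):
  sources (in-degree 0): E
  process E: level=0
    E->A: in-degree(A)=0, level(A)=1, enqueue
    E->C: in-degree(C)=2, level(C)>=1
    E->F: in-degree(F)=2, level(F)>=1
  process A: level=1
    A->B: in-degree(B)=0, level(B)=2, enqueue
    A->C: in-degree(C)=1, level(C)>=2
    A->D: in-degree(D)=0, level(D)=2, enqueue
  process B: level=2
    B->F: in-degree(F)=1, level(F)>=3
  process D: level=2
    D->C: in-degree(C)=0, level(C)=3, enqueue
    D->F: in-degree(F)=0, level(F)=3, enqueue
  process C: level=3
  process F: level=3
All levels: A:1, B:2, C:3, D:2, E:0, F:3
level(F) = 3

Answer: 3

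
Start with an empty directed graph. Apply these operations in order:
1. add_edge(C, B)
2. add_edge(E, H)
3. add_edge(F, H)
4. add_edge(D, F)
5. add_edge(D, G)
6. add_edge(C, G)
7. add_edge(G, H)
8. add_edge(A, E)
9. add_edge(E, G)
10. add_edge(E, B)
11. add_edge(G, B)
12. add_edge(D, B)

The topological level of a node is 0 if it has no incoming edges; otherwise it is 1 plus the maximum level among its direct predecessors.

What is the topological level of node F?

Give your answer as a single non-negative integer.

Answer: 1

Derivation:
Op 1: add_edge(C, B). Edges now: 1
Op 2: add_edge(E, H). Edges now: 2
Op 3: add_edge(F, H). Edges now: 3
Op 4: add_edge(D, F). Edges now: 4
Op 5: add_edge(D, G). Edges now: 5
Op 6: add_edge(C, G). Edges now: 6
Op 7: add_edge(G, H). Edges now: 7
Op 8: add_edge(A, E). Edges now: 8
Op 9: add_edge(E, G). Edges now: 9
Op 10: add_edge(E, B). Edges now: 10
Op 11: add_edge(G, B). Edges now: 11
Op 12: add_edge(D, B). Edges now: 12
Compute levels (Kahn BFS):
  sources (in-degree 0): A, C, D
  process A: level=0
    A->E: in-degree(E)=0, level(E)=1, enqueue
  process C: level=0
    C->B: in-degree(B)=3, level(B)>=1
    C->G: in-degree(G)=2, level(G)>=1
  process D: level=0
    D->B: in-degree(B)=2, level(B)>=1
    D->F: in-degree(F)=0, level(F)=1, enqueue
    D->G: in-degree(G)=1, level(G)>=1
  process E: level=1
    E->B: in-degree(B)=1, level(B)>=2
    E->G: in-degree(G)=0, level(G)=2, enqueue
    E->H: in-degree(H)=2, level(H)>=2
  process F: level=1
    F->H: in-degree(H)=1, level(H)>=2
  process G: level=2
    G->B: in-degree(B)=0, level(B)=3, enqueue
    G->H: in-degree(H)=0, level(H)=3, enqueue
  process B: level=3
  process H: level=3
All levels: A:0, B:3, C:0, D:0, E:1, F:1, G:2, H:3
level(F) = 1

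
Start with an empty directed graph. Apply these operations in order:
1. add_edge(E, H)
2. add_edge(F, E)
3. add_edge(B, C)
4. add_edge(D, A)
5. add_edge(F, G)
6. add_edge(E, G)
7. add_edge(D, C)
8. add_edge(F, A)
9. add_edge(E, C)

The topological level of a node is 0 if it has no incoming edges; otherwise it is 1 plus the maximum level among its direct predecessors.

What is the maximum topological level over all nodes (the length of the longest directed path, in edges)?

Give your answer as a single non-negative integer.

Answer: 2

Derivation:
Op 1: add_edge(E, H). Edges now: 1
Op 2: add_edge(F, E). Edges now: 2
Op 3: add_edge(B, C). Edges now: 3
Op 4: add_edge(D, A). Edges now: 4
Op 5: add_edge(F, G). Edges now: 5
Op 6: add_edge(E, G). Edges now: 6
Op 7: add_edge(D, C). Edges now: 7
Op 8: add_edge(F, A). Edges now: 8
Op 9: add_edge(E, C). Edges now: 9
Compute levels (Kahn BFS):
  sources (in-degree 0): B, D, F
  process B: level=0
    B->C: in-degree(C)=2, level(C)>=1
  process D: level=0
    D->A: in-degree(A)=1, level(A)>=1
    D->C: in-degree(C)=1, level(C)>=1
  process F: level=0
    F->A: in-degree(A)=0, level(A)=1, enqueue
    F->E: in-degree(E)=0, level(E)=1, enqueue
    F->G: in-degree(G)=1, level(G)>=1
  process A: level=1
  process E: level=1
    E->C: in-degree(C)=0, level(C)=2, enqueue
    E->G: in-degree(G)=0, level(G)=2, enqueue
    E->H: in-degree(H)=0, level(H)=2, enqueue
  process C: level=2
  process G: level=2
  process H: level=2
All levels: A:1, B:0, C:2, D:0, E:1, F:0, G:2, H:2
max level = 2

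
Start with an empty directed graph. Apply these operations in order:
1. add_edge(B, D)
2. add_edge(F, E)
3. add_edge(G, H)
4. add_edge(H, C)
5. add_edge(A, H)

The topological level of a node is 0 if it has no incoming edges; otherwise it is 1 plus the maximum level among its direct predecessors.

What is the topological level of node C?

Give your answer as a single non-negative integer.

Answer: 2

Derivation:
Op 1: add_edge(B, D). Edges now: 1
Op 2: add_edge(F, E). Edges now: 2
Op 3: add_edge(G, H). Edges now: 3
Op 4: add_edge(H, C). Edges now: 4
Op 5: add_edge(A, H). Edges now: 5
Compute levels (Kahn BFS):
  sources (in-degree 0): A, B, F, G
  process A: level=0
    A->H: in-degree(H)=1, level(H)>=1
  process B: level=0
    B->D: in-degree(D)=0, level(D)=1, enqueue
  process F: level=0
    F->E: in-degree(E)=0, level(E)=1, enqueue
  process G: level=0
    G->H: in-degree(H)=0, level(H)=1, enqueue
  process D: level=1
  process E: level=1
  process H: level=1
    H->C: in-degree(C)=0, level(C)=2, enqueue
  process C: level=2
All levels: A:0, B:0, C:2, D:1, E:1, F:0, G:0, H:1
level(C) = 2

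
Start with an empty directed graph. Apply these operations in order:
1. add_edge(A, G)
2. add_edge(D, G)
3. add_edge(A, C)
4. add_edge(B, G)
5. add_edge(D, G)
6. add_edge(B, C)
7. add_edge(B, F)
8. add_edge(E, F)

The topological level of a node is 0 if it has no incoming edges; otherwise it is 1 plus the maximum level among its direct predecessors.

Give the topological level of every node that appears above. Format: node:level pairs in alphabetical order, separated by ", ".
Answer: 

Answer: A:0, B:0, C:1, D:0, E:0, F:1, G:1

Derivation:
Op 1: add_edge(A, G). Edges now: 1
Op 2: add_edge(D, G). Edges now: 2
Op 3: add_edge(A, C). Edges now: 3
Op 4: add_edge(B, G). Edges now: 4
Op 5: add_edge(D, G) (duplicate, no change). Edges now: 4
Op 6: add_edge(B, C). Edges now: 5
Op 7: add_edge(B, F). Edges now: 6
Op 8: add_edge(E, F). Edges now: 7
Compute levels (Kahn BFS):
  sources (in-degree 0): A, B, D, E
  process A: level=0
    A->C: in-degree(C)=1, level(C)>=1
    A->G: in-degree(G)=2, level(G)>=1
  process B: level=0
    B->C: in-degree(C)=0, level(C)=1, enqueue
    B->F: in-degree(F)=1, level(F)>=1
    B->G: in-degree(G)=1, level(G)>=1
  process D: level=0
    D->G: in-degree(G)=0, level(G)=1, enqueue
  process E: level=0
    E->F: in-degree(F)=0, level(F)=1, enqueue
  process C: level=1
  process G: level=1
  process F: level=1
All levels: A:0, B:0, C:1, D:0, E:0, F:1, G:1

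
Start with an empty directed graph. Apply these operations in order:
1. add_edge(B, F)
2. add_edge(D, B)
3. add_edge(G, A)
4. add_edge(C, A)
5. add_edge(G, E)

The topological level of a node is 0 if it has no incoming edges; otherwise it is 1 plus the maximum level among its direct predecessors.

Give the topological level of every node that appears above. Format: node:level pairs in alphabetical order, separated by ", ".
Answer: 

Op 1: add_edge(B, F). Edges now: 1
Op 2: add_edge(D, B). Edges now: 2
Op 3: add_edge(G, A). Edges now: 3
Op 4: add_edge(C, A). Edges now: 4
Op 5: add_edge(G, E). Edges now: 5
Compute levels (Kahn BFS):
  sources (in-degree 0): C, D, G
  process C: level=0
    C->A: in-degree(A)=1, level(A)>=1
  process D: level=0
    D->B: in-degree(B)=0, level(B)=1, enqueue
  process G: level=0
    G->A: in-degree(A)=0, level(A)=1, enqueue
    G->E: in-degree(E)=0, level(E)=1, enqueue
  process B: level=1
    B->F: in-degree(F)=0, level(F)=2, enqueue
  process A: level=1
  process E: level=1
  process F: level=2
All levels: A:1, B:1, C:0, D:0, E:1, F:2, G:0

Answer: A:1, B:1, C:0, D:0, E:1, F:2, G:0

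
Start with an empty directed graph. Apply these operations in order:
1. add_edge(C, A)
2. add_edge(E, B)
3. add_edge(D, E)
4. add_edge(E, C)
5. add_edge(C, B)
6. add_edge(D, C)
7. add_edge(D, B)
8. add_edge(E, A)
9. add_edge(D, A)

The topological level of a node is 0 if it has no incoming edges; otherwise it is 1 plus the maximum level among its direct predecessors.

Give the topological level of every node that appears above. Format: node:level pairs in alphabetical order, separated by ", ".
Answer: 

Op 1: add_edge(C, A). Edges now: 1
Op 2: add_edge(E, B). Edges now: 2
Op 3: add_edge(D, E). Edges now: 3
Op 4: add_edge(E, C). Edges now: 4
Op 5: add_edge(C, B). Edges now: 5
Op 6: add_edge(D, C). Edges now: 6
Op 7: add_edge(D, B). Edges now: 7
Op 8: add_edge(E, A). Edges now: 8
Op 9: add_edge(D, A). Edges now: 9
Compute levels (Kahn BFS):
  sources (in-degree 0): D
  process D: level=0
    D->A: in-degree(A)=2, level(A)>=1
    D->B: in-degree(B)=2, level(B)>=1
    D->C: in-degree(C)=1, level(C)>=1
    D->E: in-degree(E)=0, level(E)=1, enqueue
  process E: level=1
    E->A: in-degree(A)=1, level(A)>=2
    E->B: in-degree(B)=1, level(B)>=2
    E->C: in-degree(C)=0, level(C)=2, enqueue
  process C: level=2
    C->A: in-degree(A)=0, level(A)=3, enqueue
    C->B: in-degree(B)=0, level(B)=3, enqueue
  process A: level=3
  process B: level=3
All levels: A:3, B:3, C:2, D:0, E:1

Answer: A:3, B:3, C:2, D:0, E:1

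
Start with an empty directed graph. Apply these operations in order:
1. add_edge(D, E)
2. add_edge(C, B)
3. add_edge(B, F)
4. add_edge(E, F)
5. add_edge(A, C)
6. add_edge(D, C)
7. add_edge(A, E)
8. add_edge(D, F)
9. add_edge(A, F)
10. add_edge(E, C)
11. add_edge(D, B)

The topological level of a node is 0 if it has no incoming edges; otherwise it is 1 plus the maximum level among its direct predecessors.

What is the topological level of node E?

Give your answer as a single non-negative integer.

Answer: 1

Derivation:
Op 1: add_edge(D, E). Edges now: 1
Op 2: add_edge(C, B). Edges now: 2
Op 3: add_edge(B, F). Edges now: 3
Op 4: add_edge(E, F). Edges now: 4
Op 5: add_edge(A, C). Edges now: 5
Op 6: add_edge(D, C). Edges now: 6
Op 7: add_edge(A, E). Edges now: 7
Op 8: add_edge(D, F). Edges now: 8
Op 9: add_edge(A, F). Edges now: 9
Op 10: add_edge(E, C). Edges now: 10
Op 11: add_edge(D, B). Edges now: 11
Compute levels (Kahn BFS):
  sources (in-degree 0): A, D
  process A: level=0
    A->C: in-degree(C)=2, level(C)>=1
    A->E: in-degree(E)=1, level(E)>=1
    A->F: in-degree(F)=3, level(F)>=1
  process D: level=0
    D->B: in-degree(B)=1, level(B)>=1
    D->C: in-degree(C)=1, level(C)>=1
    D->E: in-degree(E)=0, level(E)=1, enqueue
    D->F: in-degree(F)=2, level(F)>=1
  process E: level=1
    E->C: in-degree(C)=0, level(C)=2, enqueue
    E->F: in-degree(F)=1, level(F)>=2
  process C: level=2
    C->B: in-degree(B)=0, level(B)=3, enqueue
  process B: level=3
    B->F: in-degree(F)=0, level(F)=4, enqueue
  process F: level=4
All levels: A:0, B:3, C:2, D:0, E:1, F:4
level(E) = 1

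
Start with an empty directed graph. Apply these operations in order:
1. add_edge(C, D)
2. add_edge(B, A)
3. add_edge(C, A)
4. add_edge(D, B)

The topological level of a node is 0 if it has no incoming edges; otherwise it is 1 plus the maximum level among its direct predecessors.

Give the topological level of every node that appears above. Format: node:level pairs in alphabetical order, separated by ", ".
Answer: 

Answer: A:3, B:2, C:0, D:1

Derivation:
Op 1: add_edge(C, D). Edges now: 1
Op 2: add_edge(B, A). Edges now: 2
Op 3: add_edge(C, A). Edges now: 3
Op 4: add_edge(D, B). Edges now: 4
Compute levels (Kahn BFS):
  sources (in-degree 0): C
  process C: level=0
    C->A: in-degree(A)=1, level(A)>=1
    C->D: in-degree(D)=0, level(D)=1, enqueue
  process D: level=1
    D->B: in-degree(B)=0, level(B)=2, enqueue
  process B: level=2
    B->A: in-degree(A)=0, level(A)=3, enqueue
  process A: level=3
All levels: A:3, B:2, C:0, D:1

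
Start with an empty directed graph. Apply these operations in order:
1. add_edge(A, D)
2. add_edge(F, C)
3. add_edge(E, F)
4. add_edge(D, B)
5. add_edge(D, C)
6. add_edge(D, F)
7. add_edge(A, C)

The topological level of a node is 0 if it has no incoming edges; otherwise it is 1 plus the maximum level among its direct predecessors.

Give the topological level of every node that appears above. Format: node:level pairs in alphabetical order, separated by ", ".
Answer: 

Answer: A:0, B:2, C:3, D:1, E:0, F:2

Derivation:
Op 1: add_edge(A, D). Edges now: 1
Op 2: add_edge(F, C). Edges now: 2
Op 3: add_edge(E, F). Edges now: 3
Op 4: add_edge(D, B). Edges now: 4
Op 5: add_edge(D, C). Edges now: 5
Op 6: add_edge(D, F). Edges now: 6
Op 7: add_edge(A, C). Edges now: 7
Compute levels (Kahn BFS):
  sources (in-degree 0): A, E
  process A: level=0
    A->C: in-degree(C)=2, level(C)>=1
    A->D: in-degree(D)=0, level(D)=1, enqueue
  process E: level=0
    E->F: in-degree(F)=1, level(F)>=1
  process D: level=1
    D->B: in-degree(B)=0, level(B)=2, enqueue
    D->C: in-degree(C)=1, level(C)>=2
    D->F: in-degree(F)=0, level(F)=2, enqueue
  process B: level=2
  process F: level=2
    F->C: in-degree(C)=0, level(C)=3, enqueue
  process C: level=3
All levels: A:0, B:2, C:3, D:1, E:0, F:2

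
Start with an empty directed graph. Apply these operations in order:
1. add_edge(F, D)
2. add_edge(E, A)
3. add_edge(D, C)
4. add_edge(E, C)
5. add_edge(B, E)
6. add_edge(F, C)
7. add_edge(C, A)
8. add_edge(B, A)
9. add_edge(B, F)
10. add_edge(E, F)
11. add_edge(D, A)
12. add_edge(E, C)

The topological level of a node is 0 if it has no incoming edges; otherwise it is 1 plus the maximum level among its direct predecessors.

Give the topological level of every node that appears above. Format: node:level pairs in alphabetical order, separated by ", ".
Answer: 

Op 1: add_edge(F, D). Edges now: 1
Op 2: add_edge(E, A). Edges now: 2
Op 3: add_edge(D, C). Edges now: 3
Op 4: add_edge(E, C). Edges now: 4
Op 5: add_edge(B, E). Edges now: 5
Op 6: add_edge(F, C). Edges now: 6
Op 7: add_edge(C, A). Edges now: 7
Op 8: add_edge(B, A). Edges now: 8
Op 9: add_edge(B, F). Edges now: 9
Op 10: add_edge(E, F). Edges now: 10
Op 11: add_edge(D, A). Edges now: 11
Op 12: add_edge(E, C) (duplicate, no change). Edges now: 11
Compute levels (Kahn BFS):
  sources (in-degree 0): B
  process B: level=0
    B->A: in-degree(A)=3, level(A)>=1
    B->E: in-degree(E)=0, level(E)=1, enqueue
    B->F: in-degree(F)=1, level(F)>=1
  process E: level=1
    E->A: in-degree(A)=2, level(A)>=2
    E->C: in-degree(C)=2, level(C)>=2
    E->F: in-degree(F)=0, level(F)=2, enqueue
  process F: level=2
    F->C: in-degree(C)=1, level(C)>=3
    F->D: in-degree(D)=0, level(D)=3, enqueue
  process D: level=3
    D->A: in-degree(A)=1, level(A)>=4
    D->C: in-degree(C)=0, level(C)=4, enqueue
  process C: level=4
    C->A: in-degree(A)=0, level(A)=5, enqueue
  process A: level=5
All levels: A:5, B:0, C:4, D:3, E:1, F:2

Answer: A:5, B:0, C:4, D:3, E:1, F:2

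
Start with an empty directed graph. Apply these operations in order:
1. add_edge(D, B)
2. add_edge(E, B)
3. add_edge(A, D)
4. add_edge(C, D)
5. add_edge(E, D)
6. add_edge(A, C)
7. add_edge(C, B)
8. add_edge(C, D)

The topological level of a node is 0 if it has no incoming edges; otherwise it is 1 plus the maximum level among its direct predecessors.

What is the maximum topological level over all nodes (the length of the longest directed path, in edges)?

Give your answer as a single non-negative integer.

Answer: 3

Derivation:
Op 1: add_edge(D, B). Edges now: 1
Op 2: add_edge(E, B). Edges now: 2
Op 3: add_edge(A, D). Edges now: 3
Op 4: add_edge(C, D). Edges now: 4
Op 5: add_edge(E, D). Edges now: 5
Op 6: add_edge(A, C). Edges now: 6
Op 7: add_edge(C, B). Edges now: 7
Op 8: add_edge(C, D) (duplicate, no change). Edges now: 7
Compute levels (Kahn BFS):
  sources (in-degree 0): A, E
  process A: level=0
    A->C: in-degree(C)=0, level(C)=1, enqueue
    A->D: in-degree(D)=2, level(D)>=1
  process E: level=0
    E->B: in-degree(B)=2, level(B)>=1
    E->D: in-degree(D)=1, level(D)>=1
  process C: level=1
    C->B: in-degree(B)=1, level(B)>=2
    C->D: in-degree(D)=0, level(D)=2, enqueue
  process D: level=2
    D->B: in-degree(B)=0, level(B)=3, enqueue
  process B: level=3
All levels: A:0, B:3, C:1, D:2, E:0
max level = 3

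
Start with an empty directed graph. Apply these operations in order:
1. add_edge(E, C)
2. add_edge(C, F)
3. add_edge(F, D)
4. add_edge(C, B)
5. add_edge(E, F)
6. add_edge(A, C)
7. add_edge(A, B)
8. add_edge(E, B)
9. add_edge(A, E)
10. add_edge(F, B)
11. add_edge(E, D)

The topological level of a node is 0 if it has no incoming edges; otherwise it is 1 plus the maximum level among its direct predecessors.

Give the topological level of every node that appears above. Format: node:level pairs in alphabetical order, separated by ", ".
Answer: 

Op 1: add_edge(E, C). Edges now: 1
Op 2: add_edge(C, F). Edges now: 2
Op 3: add_edge(F, D). Edges now: 3
Op 4: add_edge(C, B). Edges now: 4
Op 5: add_edge(E, F). Edges now: 5
Op 6: add_edge(A, C). Edges now: 6
Op 7: add_edge(A, B). Edges now: 7
Op 8: add_edge(E, B). Edges now: 8
Op 9: add_edge(A, E). Edges now: 9
Op 10: add_edge(F, B). Edges now: 10
Op 11: add_edge(E, D). Edges now: 11
Compute levels (Kahn BFS):
  sources (in-degree 0): A
  process A: level=0
    A->B: in-degree(B)=3, level(B)>=1
    A->C: in-degree(C)=1, level(C)>=1
    A->E: in-degree(E)=0, level(E)=1, enqueue
  process E: level=1
    E->B: in-degree(B)=2, level(B)>=2
    E->C: in-degree(C)=0, level(C)=2, enqueue
    E->D: in-degree(D)=1, level(D)>=2
    E->F: in-degree(F)=1, level(F)>=2
  process C: level=2
    C->B: in-degree(B)=1, level(B)>=3
    C->F: in-degree(F)=0, level(F)=3, enqueue
  process F: level=3
    F->B: in-degree(B)=0, level(B)=4, enqueue
    F->D: in-degree(D)=0, level(D)=4, enqueue
  process B: level=4
  process D: level=4
All levels: A:0, B:4, C:2, D:4, E:1, F:3

Answer: A:0, B:4, C:2, D:4, E:1, F:3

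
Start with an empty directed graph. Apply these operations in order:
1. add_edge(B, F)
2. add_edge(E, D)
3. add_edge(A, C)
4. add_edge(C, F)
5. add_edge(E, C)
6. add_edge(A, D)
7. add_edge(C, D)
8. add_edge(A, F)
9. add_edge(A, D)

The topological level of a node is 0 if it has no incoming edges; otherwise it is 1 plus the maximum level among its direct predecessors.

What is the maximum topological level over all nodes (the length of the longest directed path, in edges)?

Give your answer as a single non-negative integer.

Answer: 2

Derivation:
Op 1: add_edge(B, F). Edges now: 1
Op 2: add_edge(E, D). Edges now: 2
Op 3: add_edge(A, C). Edges now: 3
Op 4: add_edge(C, F). Edges now: 4
Op 5: add_edge(E, C). Edges now: 5
Op 6: add_edge(A, D). Edges now: 6
Op 7: add_edge(C, D). Edges now: 7
Op 8: add_edge(A, F). Edges now: 8
Op 9: add_edge(A, D) (duplicate, no change). Edges now: 8
Compute levels (Kahn BFS):
  sources (in-degree 0): A, B, E
  process A: level=0
    A->C: in-degree(C)=1, level(C)>=1
    A->D: in-degree(D)=2, level(D)>=1
    A->F: in-degree(F)=2, level(F)>=1
  process B: level=0
    B->F: in-degree(F)=1, level(F)>=1
  process E: level=0
    E->C: in-degree(C)=0, level(C)=1, enqueue
    E->D: in-degree(D)=1, level(D)>=1
  process C: level=1
    C->D: in-degree(D)=0, level(D)=2, enqueue
    C->F: in-degree(F)=0, level(F)=2, enqueue
  process D: level=2
  process F: level=2
All levels: A:0, B:0, C:1, D:2, E:0, F:2
max level = 2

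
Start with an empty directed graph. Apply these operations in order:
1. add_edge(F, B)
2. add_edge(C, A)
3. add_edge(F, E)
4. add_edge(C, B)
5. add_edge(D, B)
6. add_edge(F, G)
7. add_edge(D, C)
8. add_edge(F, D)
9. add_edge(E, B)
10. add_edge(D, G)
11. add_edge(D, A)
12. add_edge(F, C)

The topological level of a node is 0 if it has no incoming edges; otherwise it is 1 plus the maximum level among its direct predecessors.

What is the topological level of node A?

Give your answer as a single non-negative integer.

Op 1: add_edge(F, B). Edges now: 1
Op 2: add_edge(C, A). Edges now: 2
Op 3: add_edge(F, E). Edges now: 3
Op 4: add_edge(C, B). Edges now: 4
Op 5: add_edge(D, B). Edges now: 5
Op 6: add_edge(F, G). Edges now: 6
Op 7: add_edge(D, C). Edges now: 7
Op 8: add_edge(F, D). Edges now: 8
Op 9: add_edge(E, B). Edges now: 9
Op 10: add_edge(D, G). Edges now: 10
Op 11: add_edge(D, A). Edges now: 11
Op 12: add_edge(F, C). Edges now: 12
Compute levels (Kahn BFS):
  sources (in-degree 0): F
  process F: level=0
    F->B: in-degree(B)=3, level(B)>=1
    F->C: in-degree(C)=1, level(C)>=1
    F->D: in-degree(D)=0, level(D)=1, enqueue
    F->E: in-degree(E)=0, level(E)=1, enqueue
    F->G: in-degree(G)=1, level(G)>=1
  process D: level=1
    D->A: in-degree(A)=1, level(A)>=2
    D->B: in-degree(B)=2, level(B)>=2
    D->C: in-degree(C)=0, level(C)=2, enqueue
    D->G: in-degree(G)=0, level(G)=2, enqueue
  process E: level=1
    E->B: in-degree(B)=1, level(B)>=2
  process C: level=2
    C->A: in-degree(A)=0, level(A)=3, enqueue
    C->B: in-degree(B)=0, level(B)=3, enqueue
  process G: level=2
  process A: level=3
  process B: level=3
All levels: A:3, B:3, C:2, D:1, E:1, F:0, G:2
level(A) = 3

Answer: 3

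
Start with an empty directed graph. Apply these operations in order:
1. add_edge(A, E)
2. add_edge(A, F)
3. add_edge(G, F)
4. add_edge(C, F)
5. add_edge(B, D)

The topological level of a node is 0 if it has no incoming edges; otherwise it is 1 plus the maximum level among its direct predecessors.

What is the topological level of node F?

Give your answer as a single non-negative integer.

Answer: 1

Derivation:
Op 1: add_edge(A, E). Edges now: 1
Op 2: add_edge(A, F). Edges now: 2
Op 3: add_edge(G, F). Edges now: 3
Op 4: add_edge(C, F). Edges now: 4
Op 5: add_edge(B, D). Edges now: 5
Compute levels (Kahn BFS):
  sources (in-degree 0): A, B, C, G
  process A: level=0
    A->E: in-degree(E)=0, level(E)=1, enqueue
    A->F: in-degree(F)=2, level(F)>=1
  process B: level=0
    B->D: in-degree(D)=0, level(D)=1, enqueue
  process C: level=0
    C->F: in-degree(F)=1, level(F)>=1
  process G: level=0
    G->F: in-degree(F)=0, level(F)=1, enqueue
  process E: level=1
  process D: level=1
  process F: level=1
All levels: A:0, B:0, C:0, D:1, E:1, F:1, G:0
level(F) = 1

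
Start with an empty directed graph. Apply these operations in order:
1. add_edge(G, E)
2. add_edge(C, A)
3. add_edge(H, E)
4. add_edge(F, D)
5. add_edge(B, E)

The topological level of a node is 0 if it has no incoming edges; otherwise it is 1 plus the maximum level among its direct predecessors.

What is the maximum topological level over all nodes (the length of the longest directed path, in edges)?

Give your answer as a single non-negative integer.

Op 1: add_edge(G, E). Edges now: 1
Op 2: add_edge(C, A). Edges now: 2
Op 3: add_edge(H, E). Edges now: 3
Op 4: add_edge(F, D). Edges now: 4
Op 5: add_edge(B, E). Edges now: 5
Compute levels (Kahn BFS):
  sources (in-degree 0): B, C, F, G, H
  process B: level=0
    B->E: in-degree(E)=2, level(E)>=1
  process C: level=0
    C->A: in-degree(A)=0, level(A)=1, enqueue
  process F: level=0
    F->D: in-degree(D)=0, level(D)=1, enqueue
  process G: level=0
    G->E: in-degree(E)=1, level(E)>=1
  process H: level=0
    H->E: in-degree(E)=0, level(E)=1, enqueue
  process A: level=1
  process D: level=1
  process E: level=1
All levels: A:1, B:0, C:0, D:1, E:1, F:0, G:0, H:0
max level = 1

Answer: 1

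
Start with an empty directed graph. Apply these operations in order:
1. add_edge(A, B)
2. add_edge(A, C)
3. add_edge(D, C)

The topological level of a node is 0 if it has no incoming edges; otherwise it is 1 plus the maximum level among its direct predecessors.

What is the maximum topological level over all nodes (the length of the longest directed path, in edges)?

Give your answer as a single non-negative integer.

Answer: 1

Derivation:
Op 1: add_edge(A, B). Edges now: 1
Op 2: add_edge(A, C). Edges now: 2
Op 3: add_edge(D, C). Edges now: 3
Compute levels (Kahn BFS):
  sources (in-degree 0): A, D
  process A: level=0
    A->B: in-degree(B)=0, level(B)=1, enqueue
    A->C: in-degree(C)=1, level(C)>=1
  process D: level=0
    D->C: in-degree(C)=0, level(C)=1, enqueue
  process B: level=1
  process C: level=1
All levels: A:0, B:1, C:1, D:0
max level = 1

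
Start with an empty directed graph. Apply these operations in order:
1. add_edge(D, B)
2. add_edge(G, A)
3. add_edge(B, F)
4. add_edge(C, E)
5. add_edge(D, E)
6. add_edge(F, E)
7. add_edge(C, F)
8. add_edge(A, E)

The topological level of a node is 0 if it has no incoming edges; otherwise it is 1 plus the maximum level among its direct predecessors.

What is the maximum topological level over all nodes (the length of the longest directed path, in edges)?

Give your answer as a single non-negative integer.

Op 1: add_edge(D, B). Edges now: 1
Op 2: add_edge(G, A). Edges now: 2
Op 3: add_edge(B, F). Edges now: 3
Op 4: add_edge(C, E). Edges now: 4
Op 5: add_edge(D, E). Edges now: 5
Op 6: add_edge(F, E). Edges now: 6
Op 7: add_edge(C, F). Edges now: 7
Op 8: add_edge(A, E). Edges now: 8
Compute levels (Kahn BFS):
  sources (in-degree 0): C, D, G
  process C: level=0
    C->E: in-degree(E)=3, level(E)>=1
    C->F: in-degree(F)=1, level(F)>=1
  process D: level=0
    D->B: in-degree(B)=0, level(B)=1, enqueue
    D->E: in-degree(E)=2, level(E)>=1
  process G: level=0
    G->A: in-degree(A)=0, level(A)=1, enqueue
  process B: level=1
    B->F: in-degree(F)=0, level(F)=2, enqueue
  process A: level=1
    A->E: in-degree(E)=1, level(E)>=2
  process F: level=2
    F->E: in-degree(E)=0, level(E)=3, enqueue
  process E: level=3
All levels: A:1, B:1, C:0, D:0, E:3, F:2, G:0
max level = 3

Answer: 3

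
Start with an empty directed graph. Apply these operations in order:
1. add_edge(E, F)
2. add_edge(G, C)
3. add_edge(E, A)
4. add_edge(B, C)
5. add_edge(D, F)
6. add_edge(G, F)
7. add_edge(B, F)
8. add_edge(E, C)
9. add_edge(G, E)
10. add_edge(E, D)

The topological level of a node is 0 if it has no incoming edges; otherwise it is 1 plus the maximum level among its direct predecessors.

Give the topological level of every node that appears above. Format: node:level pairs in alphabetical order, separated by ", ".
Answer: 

Answer: A:2, B:0, C:2, D:2, E:1, F:3, G:0

Derivation:
Op 1: add_edge(E, F). Edges now: 1
Op 2: add_edge(G, C). Edges now: 2
Op 3: add_edge(E, A). Edges now: 3
Op 4: add_edge(B, C). Edges now: 4
Op 5: add_edge(D, F). Edges now: 5
Op 6: add_edge(G, F). Edges now: 6
Op 7: add_edge(B, F). Edges now: 7
Op 8: add_edge(E, C). Edges now: 8
Op 9: add_edge(G, E). Edges now: 9
Op 10: add_edge(E, D). Edges now: 10
Compute levels (Kahn BFS):
  sources (in-degree 0): B, G
  process B: level=0
    B->C: in-degree(C)=2, level(C)>=1
    B->F: in-degree(F)=3, level(F)>=1
  process G: level=0
    G->C: in-degree(C)=1, level(C)>=1
    G->E: in-degree(E)=0, level(E)=1, enqueue
    G->F: in-degree(F)=2, level(F)>=1
  process E: level=1
    E->A: in-degree(A)=0, level(A)=2, enqueue
    E->C: in-degree(C)=0, level(C)=2, enqueue
    E->D: in-degree(D)=0, level(D)=2, enqueue
    E->F: in-degree(F)=1, level(F)>=2
  process A: level=2
  process C: level=2
  process D: level=2
    D->F: in-degree(F)=0, level(F)=3, enqueue
  process F: level=3
All levels: A:2, B:0, C:2, D:2, E:1, F:3, G:0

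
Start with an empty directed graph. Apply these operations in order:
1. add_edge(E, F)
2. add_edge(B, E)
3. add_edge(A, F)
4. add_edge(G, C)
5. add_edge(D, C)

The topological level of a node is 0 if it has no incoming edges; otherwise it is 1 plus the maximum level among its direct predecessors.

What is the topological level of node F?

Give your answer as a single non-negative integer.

Op 1: add_edge(E, F). Edges now: 1
Op 2: add_edge(B, E). Edges now: 2
Op 3: add_edge(A, F). Edges now: 3
Op 4: add_edge(G, C). Edges now: 4
Op 5: add_edge(D, C). Edges now: 5
Compute levels (Kahn BFS):
  sources (in-degree 0): A, B, D, G
  process A: level=0
    A->F: in-degree(F)=1, level(F)>=1
  process B: level=0
    B->E: in-degree(E)=0, level(E)=1, enqueue
  process D: level=0
    D->C: in-degree(C)=1, level(C)>=1
  process G: level=0
    G->C: in-degree(C)=0, level(C)=1, enqueue
  process E: level=1
    E->F: in-degree(F)=0, level(F)=2, enqueue
  process C: level=1
  process F: level=2
All levels: A:0, B:0, C:1, D:0, E:1, F:2, G:0
level(F) = 2

Answer: 2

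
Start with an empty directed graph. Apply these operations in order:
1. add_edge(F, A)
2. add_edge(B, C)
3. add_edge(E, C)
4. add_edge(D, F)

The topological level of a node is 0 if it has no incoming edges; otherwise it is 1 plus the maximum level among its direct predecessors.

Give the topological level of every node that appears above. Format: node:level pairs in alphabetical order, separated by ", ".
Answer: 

Op 1: add_edge(F, A). Edges now: 1
Op 2: add_edge(B, C). Edges now: 2
Op 3: add_edge(E, C). Edges now: 3
Op 4: add_edge(D, F). Edges now: 4
Compute levels (Kahn BFS):
  sources (in-degree 0): B, D, E
  process B: level=0
    B->C: in-degree(C)=1, level(C)>=1
  process D: level=0
    D->F: in-degree(F)=0, level(F)=1, enqueue
  process E: level=0
    E->C: in-degree(C)=0, level(C)=1, enqueue
  process F: level=1
    F->A: in-degree(A)=0, level(A)=2, enqueue
  process C: level=1
  process A: level=2
All levels: A:2, B:0, C:1, D:0, E:0, F:1

Answer: A:2, B:0, C:1, D:0, E:0, F:1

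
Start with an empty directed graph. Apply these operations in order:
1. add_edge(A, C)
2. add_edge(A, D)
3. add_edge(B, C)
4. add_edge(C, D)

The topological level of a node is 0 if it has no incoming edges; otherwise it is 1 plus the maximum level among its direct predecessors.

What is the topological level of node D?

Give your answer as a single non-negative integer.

Answer: 2

Derivation:
Op 1: add_edge(A, C). Edges now: 1
Op 2: add_edge(A, D). Edges now: 2
Op 3: add_edge(B, C). Edges now: 3
Op 4: add_edge(C, D). Edges now: 4
Compute levels (Kahn BFS):
  sources (in-degree 0): A, B
  process A: level=0
    A->C: in-degree(C)=1, level(C)>=1
    A->D: in-degree(D)=1, level(D)>=1
  process B: level=0
    B->C: in-degree(C)=0, level(C)=1, enqueue
  process C: level=1
    C->D: in-degree(D)=0, level(D)=2, enqueue
  process D: level=2
All levels: A:0, B:0, C:1, D:2
level(D) = 2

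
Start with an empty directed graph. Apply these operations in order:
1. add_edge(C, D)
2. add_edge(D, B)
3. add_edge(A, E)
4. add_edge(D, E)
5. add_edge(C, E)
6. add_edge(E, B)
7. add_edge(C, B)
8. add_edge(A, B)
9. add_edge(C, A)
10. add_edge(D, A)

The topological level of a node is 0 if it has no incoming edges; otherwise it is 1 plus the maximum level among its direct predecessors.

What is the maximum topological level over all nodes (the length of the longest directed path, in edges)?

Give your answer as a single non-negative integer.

Op 1: add_edge(C, D). Edges now: 1
Op 2: add_edge(D, B). Edges now: 2
Op 3: add_edge(A, E). Edges now: 3
Op 4: add_edge(D, E). Edges now: 4
Op 5: add_edge(C, E). Edges now: 5
Op 6: add_edge(E, B). Edges now: 6
Op 7: add_edge(C, B). Edges now: 7
Op 8: add_edge(A, B). Edges now: 8
Op 9: add_edge(C, A). Edges now: 9
Op 10: add_edge(D, A). Edges now: 10
Compute levels (Kahn BFS):
  sources (in-degree 0): C
  process C: level=0
    C->A: in-degree(A)=1, level(A)>=1
    C->B: in-degree(B)=3, level(B)>=1
    C->D: in-degree(D)=0, level(D)=1, enqueue
    C->E: in-degree(E)=2, level(E)>=1
  process D: level=1
    D->A: in-degree(A)=0, level(A)=2, enqueue
    D->B: in-degree(B)=2, level(B)>=2
    D->E: in-degree(E)=1, level(E)>=2
  process A: level=2
    A->B: in-degree(B)=1, level(B)>=3
    A->E: in-degree(E)=0, level(E)=3, enqueue
  process E: level=3
    E->B: in-degree(B)=0, level(B)=4, enqueue
  process B: level=4
All levels: A:2, B:4, C:0, D:1, E:3
max level = 4

Answer: 4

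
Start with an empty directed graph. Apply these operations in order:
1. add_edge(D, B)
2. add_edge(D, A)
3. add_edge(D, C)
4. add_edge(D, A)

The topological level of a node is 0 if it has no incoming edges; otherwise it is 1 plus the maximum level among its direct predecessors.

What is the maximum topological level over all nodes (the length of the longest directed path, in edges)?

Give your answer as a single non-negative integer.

Answer: 1

Derivation:
Op 1: add_edge(D, B). Edges now: 1
Op 2: add_edge(D, A). Edges now: 2
Op 3: add_edge(D, C). Edges now: 3
Op 4: add_edge(D, A) (duplicate, no change). Edges now: 3
Compute levels (Kahn BFS):
  sources (in-degree 0): D
  process D: level=0
    D->A: in-degree(A)=0, level(A)=1, enqueue
    D->B: in-degree(B)=0, level(B)=1, enqueue
    D->C: in-degree(C)=0, level(C)=1, enqueue
  process A: level=1
  process B: level=1
  process C: level=1
All levels: A:1, B:1, C:1, D:0
max level = 1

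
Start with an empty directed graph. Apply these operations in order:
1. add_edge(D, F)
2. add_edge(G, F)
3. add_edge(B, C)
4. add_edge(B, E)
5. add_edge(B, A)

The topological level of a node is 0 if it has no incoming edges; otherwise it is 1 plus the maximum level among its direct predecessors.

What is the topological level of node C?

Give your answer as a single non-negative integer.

Op 1: add_edge(D, F). Edges now: 1
Op 2: add_edge(G, F). Edges now: 2
Op 3: add_edge(B, C). Edges now: 3
Op 4: add_edge(B, E). Edges now: 4
Op 5: add_edge(B, A). Edges now: 5
Compute levels (Kahn BFS):
  sources (in-degree 0): B, D, G
  process B: level=0
    B->A: in-degree(A)=0, level(A)=1, enqueue
    B->C: in-degree(C)=0, level(C)=1, enqueue
    B->E: in-degree(E)=0, level(E)=1, enqueue
  process D: level=0
    D->F: in-degree(F)=1, level(F)>=1
  process G: level=0
    G->F: in-degree(F)=0, level(F)=1, enqueue
  process A: level=1
  process C: level=1
  process E: level=1
  process F: level=1
All levels: A:1, B:0, C:1, D:0, E:1, F:1, G:0
level(C) = 1

Answer: 1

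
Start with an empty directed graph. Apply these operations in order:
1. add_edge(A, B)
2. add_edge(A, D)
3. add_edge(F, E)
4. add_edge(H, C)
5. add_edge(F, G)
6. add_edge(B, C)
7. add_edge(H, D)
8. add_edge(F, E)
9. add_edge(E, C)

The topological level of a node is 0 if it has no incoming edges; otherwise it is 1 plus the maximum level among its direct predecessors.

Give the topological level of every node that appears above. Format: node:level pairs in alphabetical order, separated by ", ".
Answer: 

Op 1: add_edge(A, B). Edges now: 1
Op 2: add_edge(A, D). Edges now: 2
Op 3: add_edge(F, E). Edges now: 3
Op 4: add_edge(H, C). Edges now: 4
Op 5: add_edge(F, G). Edges now: 5
Op 6: add_edge(B, C). Edges now: 6
Op 7: add_edge(H, D). Edges now: 7
Op 8: add_edge(F, E) (duplicate, no change). Edges now: 7
Op 9: add_edge(E, C). Edges now: 8
Compute levels (Kahn BFS):
  sources (in-degree 0): A, F, H
  process A: level=0
    A->B: in-degree(B)=0, level(B)=1, enqueue
    A->D: in-degree(D)=1, level(D)>=1
  process F: level=0
    F->E: in-degree(E)=0, level(E)=1, enqueue
    F->G: in-degree(G)=0, level(G)=1, enqueue
  process H: level=0
    H->C: in-degree(C)=2, level(C)>=1
    H->D: in-degree(D)=0, level(D)=1, enqueue
  process B: level=1
    B->C: in-degree(C)=1, level(C)>=2
  process E: level=1
    E->C: in-degree(C)=0, level(C)=2, enqueue
  process G: level=1
  process D: level=1
  process C: level=2
All levels: A:0, B:1, C:2, D:1, E:1, F:0, G:1, H:0

Answer: A:0, B:1, C:2, D:1, E:1, F:0, G:1, H:0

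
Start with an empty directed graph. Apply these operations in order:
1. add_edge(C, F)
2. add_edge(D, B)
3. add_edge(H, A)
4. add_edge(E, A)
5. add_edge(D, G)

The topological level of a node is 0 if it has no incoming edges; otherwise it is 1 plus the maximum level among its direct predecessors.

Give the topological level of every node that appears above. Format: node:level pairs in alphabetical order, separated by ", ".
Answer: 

Answer: A:1, B:1, C:0, D:0, E:0, F:1, G:1, H:0

Derivation:
Op 1: add_edge(C, F). Edges now: 1
Op 2: add_edge(D, B). Edges now: 2
Op 3: add_edge(H, A). Edges now: 3
Op 4: add_edge(E, A). Edges now: 4
Op 5: add_edge(D, G). Edges now: 5
Compute levels (Kahn BFS):
  sources (in-degree 0): C, D, E, H
  process C: level=0
    C->F: in-degree(F)=0, level(F)=1, enqueue
  process D: level=0
    D->B: in-degree(B)=0, level(B)=1, enqueue
    D->G: in-degree(G)=0, level(G)=1, enqueue
  process E: level=0
    E->A: in-degree(A)=1, level(A)>=1
  process H: level=0
    H->A: in-degree(A)=0, level(A)=1, enqueue
  process F: level=1
  process B: level=1
  process G: level=1
  process A: level=1
All levels: A:1, B:1, C:0, D:0, E:0, F:1, G:1, H:0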